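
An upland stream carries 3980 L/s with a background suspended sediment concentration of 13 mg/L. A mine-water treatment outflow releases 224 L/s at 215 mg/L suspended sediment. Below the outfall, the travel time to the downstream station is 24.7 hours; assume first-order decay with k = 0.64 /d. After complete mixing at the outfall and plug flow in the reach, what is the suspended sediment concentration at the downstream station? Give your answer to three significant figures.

12.3 mg/L

Flow-weighted average: C = (3980·13.00 + 224.0·215.0) / 4204 = 99900/4204 = 23.76 mg/L.
First-order decay: C = 23.76·exp(−k·t) = 23.76·0.5175 = 12.30 mg/L.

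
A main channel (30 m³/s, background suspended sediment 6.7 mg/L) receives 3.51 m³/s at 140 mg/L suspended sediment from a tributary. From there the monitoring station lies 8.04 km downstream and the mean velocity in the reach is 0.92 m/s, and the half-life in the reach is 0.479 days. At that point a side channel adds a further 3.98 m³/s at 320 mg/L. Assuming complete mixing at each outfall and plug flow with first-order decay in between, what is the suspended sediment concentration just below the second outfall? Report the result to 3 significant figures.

49.9 mg/L

After mixing, C = (30.00·6.700 + 3.510·140.0) / 33.51 = 692.4/33.51 = 20.66 mg/L; combined flow 33.51 m³/s.
Travel time t = 8.04·1000 / 0.92 = 8739 s = 2.428 h.
Half-life 0.479 d → k = ln 2 / 0.479 = 1.447 d⁻¹.
Decay over the reach: 20.66·exp(−kt) = 20.66·0.8638 = 17.85 mg/L.
At the second outfall, C = (33.51·17.85 + 3.980·320.0) / (33.51 + 3.980) = 49.93 mg/L.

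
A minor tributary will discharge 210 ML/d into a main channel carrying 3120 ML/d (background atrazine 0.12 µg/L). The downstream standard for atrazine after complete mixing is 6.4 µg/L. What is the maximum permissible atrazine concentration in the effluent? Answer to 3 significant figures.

At the limit, (Qr·Cr + Qe·Cₑ)/(Qr + Qe) = 6.4:
Cₑ = (3330·6.4 − 3120·0.1200) / 210.0 = 99.70 µg/L.

99.7 µg/L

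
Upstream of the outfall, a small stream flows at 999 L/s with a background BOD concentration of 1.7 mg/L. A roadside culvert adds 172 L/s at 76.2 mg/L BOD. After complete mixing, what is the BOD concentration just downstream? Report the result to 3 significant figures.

After mixing, C = (999.0·1.700 + 172.0·76.20) / 1171 = 14800/1171 = 12.64 mg/L.

12.6 mg/L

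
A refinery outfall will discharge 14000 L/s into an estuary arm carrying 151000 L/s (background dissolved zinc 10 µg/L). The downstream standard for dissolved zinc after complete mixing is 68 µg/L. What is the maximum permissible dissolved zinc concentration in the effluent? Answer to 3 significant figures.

694 µg/L

At the limit, (Qr·Cr + Qe·Cₑ)/(Qr + Qe) = 68:
Cₑ = (165000·68 − 151000·10.00) / 14000 = 693.6 µg/L.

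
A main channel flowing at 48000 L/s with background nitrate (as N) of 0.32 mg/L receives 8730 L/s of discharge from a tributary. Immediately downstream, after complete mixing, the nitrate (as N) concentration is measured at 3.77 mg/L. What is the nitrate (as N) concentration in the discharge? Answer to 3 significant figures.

22.7 mg/L

Mass balance: 48000·0.3200 + 8730·Cₑ = 56730·3.770
→ Cₑ = (56730·3.770 − 48000·0.3200) / 8730 = 22.74 mg/L.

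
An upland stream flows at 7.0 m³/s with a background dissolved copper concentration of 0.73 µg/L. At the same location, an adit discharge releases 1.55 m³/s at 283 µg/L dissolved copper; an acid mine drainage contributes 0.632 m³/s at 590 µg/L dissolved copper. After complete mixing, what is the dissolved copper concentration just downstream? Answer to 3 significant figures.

Mixed concentration C = ΣQC/ΣQ = (7.000·0.7300 + 1.550·283.0 + 0.6320·590.0) / 9.182 = 816.6/9.182 = 88.94 µg/L.

88.9 µg/L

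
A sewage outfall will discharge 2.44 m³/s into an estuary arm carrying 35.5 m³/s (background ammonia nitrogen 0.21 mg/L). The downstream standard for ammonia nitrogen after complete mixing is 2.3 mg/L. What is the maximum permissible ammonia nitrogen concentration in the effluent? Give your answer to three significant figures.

At the limit, (Qr·Cr + Qe·Cₑ)/(Qr + Qe) = 2.3:
Cₑ = (37.94·2.3 − 35.50·0.2100) / 2.440 = 32.71 mg/L.

32.7 mg/L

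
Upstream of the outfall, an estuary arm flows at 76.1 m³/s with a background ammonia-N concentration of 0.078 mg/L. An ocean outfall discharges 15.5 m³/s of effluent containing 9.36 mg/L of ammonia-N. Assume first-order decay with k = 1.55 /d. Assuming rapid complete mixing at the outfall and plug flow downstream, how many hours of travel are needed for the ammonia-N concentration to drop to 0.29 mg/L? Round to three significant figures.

26.9 h

Mass balance: C = (76.10·0.07800 + 15.50·9.360) / 91.60 = 151.0/91.60 = 1.649 mg/L.
1.649·exp(−k·t) = 0.29 → t = ln(1.649/0.29)/k = 96870 s = 26.91 h.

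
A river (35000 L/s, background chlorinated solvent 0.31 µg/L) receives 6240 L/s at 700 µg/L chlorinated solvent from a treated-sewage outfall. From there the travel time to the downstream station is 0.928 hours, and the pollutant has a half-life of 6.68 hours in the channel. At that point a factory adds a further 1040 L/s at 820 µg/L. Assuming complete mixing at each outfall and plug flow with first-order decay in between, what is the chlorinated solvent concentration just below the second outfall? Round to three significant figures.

114 µg/L

Mass balance: C = (35000·0.3100 + 6240·700.0) / 41240 = 4379000/41240 = 106.2 µg/L; combined flow 41240 L/s.
Half-life 6.68 h → k = ln 2 / 6.68 = 0.1038 h⁻¹ = 2.490 d⁻¹.
Decay over the reach: 106.2·exp(−kt) = 106.2·0.9082 = 96.43 µg/L.
Second outfall: C = (41240·96.43 + 1040·820.0)/42280 = 114.2 µg/L.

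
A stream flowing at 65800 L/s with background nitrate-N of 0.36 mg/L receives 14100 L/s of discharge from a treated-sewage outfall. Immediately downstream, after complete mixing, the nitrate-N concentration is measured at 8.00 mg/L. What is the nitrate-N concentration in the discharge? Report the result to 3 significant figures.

Mass balance: 65800·0.3600 + 14100·Cₑ = 79900·8.000
→ Cₑ = (79900·8.000 − 65800·0.3600) / 14100 = 43.65 mg/L.

43.7 mg/L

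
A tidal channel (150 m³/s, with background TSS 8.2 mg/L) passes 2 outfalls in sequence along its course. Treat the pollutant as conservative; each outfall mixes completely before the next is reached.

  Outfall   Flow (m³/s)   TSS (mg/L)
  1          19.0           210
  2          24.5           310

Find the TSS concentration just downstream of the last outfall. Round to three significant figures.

66.2 mg/L

After outfall 1: Q = 150.0 + 19.00 = 169.0 m³/s; C = (150.0·8.200 + 19.00·210.0)/169.0 = 30.89 mg/L.
After outfall 2: Q = 169.0 + 24.50 = 193.5 m³/s; C = (169.0·30.89 + 24.50·310.0)/193.5 = 66.23 mg/L.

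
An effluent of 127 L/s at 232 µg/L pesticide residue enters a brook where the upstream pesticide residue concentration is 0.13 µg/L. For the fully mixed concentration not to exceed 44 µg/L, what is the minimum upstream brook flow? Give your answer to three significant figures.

544 L/s

Set C_mix = 44: (Q·0.1300 + 127.0·232.0) / (Q + 127.0) = 44
→ Q = 127.0·(232.0 − 44)/(44 − 0.1300) = 544.2 L/s.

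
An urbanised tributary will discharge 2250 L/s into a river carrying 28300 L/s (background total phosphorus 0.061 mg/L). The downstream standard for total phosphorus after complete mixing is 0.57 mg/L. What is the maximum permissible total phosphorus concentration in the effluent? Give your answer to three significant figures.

At the limit, (Qr·Cr + Qe·Cₑ)/(Qr + Qe) = 0.57:
Cₑ = (30550·0.57 − 28300·0.06100) / 2250 = 6.972 mg/L.

6.97 mg/L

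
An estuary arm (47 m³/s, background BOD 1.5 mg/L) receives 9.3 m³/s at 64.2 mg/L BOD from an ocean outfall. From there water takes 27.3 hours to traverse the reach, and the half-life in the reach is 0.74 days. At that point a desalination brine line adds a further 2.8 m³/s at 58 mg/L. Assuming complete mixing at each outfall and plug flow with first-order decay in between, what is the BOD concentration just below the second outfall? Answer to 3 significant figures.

Mixed concentration C = ΣQC/ΣQ = (47.00·1.500 + 9.300·64.20) / 56.30 = 667.6/56.30 = 11.86 mg/L; combined flow 56.30 m³/s.
Half-life 0.74 d → k = ln 2 / 0.74 = 0.9367 d⁻¹.
First-order decay: C = 11.86·exp(−k·t) = 11.86·0.3446 = 4.086 mg/L.
At the second outfall, C = (56.30·4.086 + 2.800·58.00) / (56.30 + 2.800) = 6.640 mg/L.

6.64 mg/L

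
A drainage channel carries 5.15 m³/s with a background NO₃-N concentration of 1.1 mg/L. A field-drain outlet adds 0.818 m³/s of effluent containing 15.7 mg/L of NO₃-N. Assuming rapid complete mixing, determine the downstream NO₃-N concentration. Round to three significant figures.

3.10 mg/L

Flow-weighted average: C = (5.150·1.100 + 0.8180·15.70) / 5.968 = 18.51/5.968 = 3.101 mg/L.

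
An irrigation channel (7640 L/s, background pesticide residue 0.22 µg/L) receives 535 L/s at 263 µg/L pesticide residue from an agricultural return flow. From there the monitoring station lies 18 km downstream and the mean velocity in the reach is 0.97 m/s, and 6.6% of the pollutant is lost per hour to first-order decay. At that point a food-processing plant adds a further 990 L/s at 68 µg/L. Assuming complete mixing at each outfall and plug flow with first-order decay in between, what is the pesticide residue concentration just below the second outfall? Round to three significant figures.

Mixed concentration C = ΣQC/ΣQ = (7640·0.2200 + 535.0·263.0) / 8175 = 142400/8175 = 17.42 µg/L; combined flow 8175 L/s.
Travel time t = 18·1000 / 0.97 = 18560 s = 5.155 h.
6.6%/h lost → k = −ln(1 − 0.066) = 0.06828 h⁻¹.
Decay over the reach: 17.42·exp(−kt) = 17.42·0.7033 = 12.25 µg/L.
At the second outfall, C = (8175·12.25 + 990.0·68.00) / (8175 + 990.0) = 18.27 µg/L.

18.3 µg/L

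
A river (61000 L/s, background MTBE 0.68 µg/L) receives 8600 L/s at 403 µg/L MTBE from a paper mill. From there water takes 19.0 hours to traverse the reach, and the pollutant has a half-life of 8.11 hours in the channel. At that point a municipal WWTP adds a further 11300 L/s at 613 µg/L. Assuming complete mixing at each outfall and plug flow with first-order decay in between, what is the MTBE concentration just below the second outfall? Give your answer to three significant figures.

After mixing, C = (61000·0.6800 + 8600·403.0) / 69600 = 3507000/69600 = 50.39 µg/L; combined flow 69600 L/s.
Half-life 8.11 h → k = ln 2 / 8.11 = 0.08547 h⁻¹ = 2.051 d⁻¹.
After decay, C = 50.39 × e^(−kt) = 50.39 × 0.1971 = 9.934 µg/L.
At the second outfall, C = (69600·9.934 + 11300·613.0) / (69600 + 11300) = 94.17 µg/L.

94.2 µg/L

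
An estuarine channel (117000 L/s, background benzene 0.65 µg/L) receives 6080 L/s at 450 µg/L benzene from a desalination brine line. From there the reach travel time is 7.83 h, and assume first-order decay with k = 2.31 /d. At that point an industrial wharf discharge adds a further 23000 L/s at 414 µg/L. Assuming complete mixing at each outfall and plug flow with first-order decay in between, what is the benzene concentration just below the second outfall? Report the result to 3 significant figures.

After mixing, C = (117000·0.6500 + 6080·450.0) / 123100 = 2812000/123100 = 22.85 µg/L; combined flow 123100 L/s.
First-order decay: C = 22.85·exp(−k·t) = 22.85·0.4707 = 10.75 µg/L.
Second outfall: C = (123100·10.75 + 23000·414.0)/146100 = 74.24 µg/L.

74.2 µg/L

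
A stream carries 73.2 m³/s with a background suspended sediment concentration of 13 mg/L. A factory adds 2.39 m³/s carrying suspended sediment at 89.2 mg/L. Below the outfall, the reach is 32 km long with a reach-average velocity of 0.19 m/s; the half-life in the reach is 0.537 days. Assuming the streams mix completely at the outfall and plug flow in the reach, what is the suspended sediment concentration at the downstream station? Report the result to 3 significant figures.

Mass balance: C = (73.20·13.00 + 2.390·89.20) / 75.59 = 1165/75.59 = 15.41 mg/L.
Travel time t = 32·1000 / 0.19 = 168400 s = 46.78 h.
Half-life 0.537 d → k = ln 2 / 0.537 = 1.291 d⁻¹.
Applying C = C₀e^(−kt): 15.41 × 0.08077 = 1.245 mg/L.

1.24 mg/L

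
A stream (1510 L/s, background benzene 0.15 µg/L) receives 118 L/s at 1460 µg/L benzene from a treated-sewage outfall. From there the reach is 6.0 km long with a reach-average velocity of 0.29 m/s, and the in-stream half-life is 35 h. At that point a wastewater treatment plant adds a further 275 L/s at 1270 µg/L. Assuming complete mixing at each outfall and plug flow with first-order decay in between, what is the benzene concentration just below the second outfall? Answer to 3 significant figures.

264 µg/L

Conservation of mass: C = (1510·0.1500 + 118.0·1460) / 1628 = 172500/1628 = 106.0 µg/L; combined flow 1628 L/s.
Travel time t = 6.0·1000 / 0.29 = 20690 s = 5.747 h.
Half-life 35 h → k = ln 2 / 35 = 0.01980 h⁻¹ = 0.4753 d⁻¹.
Applying C = C₀e^(−kt): 106.0 × 0.8924 = 94.56 µg/L.
Second outfall: C = (1628·94.56 + 275.0·1270)/1903 = 264.4 µg/L.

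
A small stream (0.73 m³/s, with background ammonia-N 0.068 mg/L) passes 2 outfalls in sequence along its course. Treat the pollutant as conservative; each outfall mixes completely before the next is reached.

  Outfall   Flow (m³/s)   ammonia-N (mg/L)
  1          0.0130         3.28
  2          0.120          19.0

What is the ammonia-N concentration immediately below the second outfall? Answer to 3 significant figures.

Outfall 1: combined Q = 0.7430 m³/s; C = (0.7300·0.06800 + 0.01300·3.280)/0.7430 = 0.1242 mg/L.
Outfall 2: combined Q = 0.8630 m³/s; C = (0.7430·0.1242 + 0.1200·19.00)/0.8630 = 2.749 mg/L.

2.75 mg/L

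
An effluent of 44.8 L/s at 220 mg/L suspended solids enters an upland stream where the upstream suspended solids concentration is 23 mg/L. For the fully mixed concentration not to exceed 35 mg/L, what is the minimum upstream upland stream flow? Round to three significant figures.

691 L/s

Set C_mix = 35: (Q·23.00 + 44.80·220.0) / (Q + 44.80) = 35
→ Q = 44.80·(220.0 − 35)/(35 − 23.00) = 690.7 L/s.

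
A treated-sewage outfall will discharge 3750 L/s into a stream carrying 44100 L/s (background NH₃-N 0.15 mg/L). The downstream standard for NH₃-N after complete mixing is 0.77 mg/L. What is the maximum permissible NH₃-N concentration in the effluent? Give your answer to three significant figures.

At the limit, (Qr·Cr + Qe·Cₑ)/(Qr + Qe) = 0.77:
Cₑ = (47850·0.77 − 44100·0.1500) / 3750 = 8.061 mg/L.

8.06 mg/L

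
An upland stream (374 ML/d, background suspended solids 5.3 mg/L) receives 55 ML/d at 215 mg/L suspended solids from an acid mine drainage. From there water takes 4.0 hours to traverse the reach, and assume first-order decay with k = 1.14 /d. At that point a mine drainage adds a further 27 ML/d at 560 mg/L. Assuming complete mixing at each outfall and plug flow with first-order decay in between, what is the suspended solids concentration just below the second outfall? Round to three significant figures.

After mixing, C = (374.0·5.300 + 55.00·215.0) / 429.0 = 13810/429.0 = 32.18 mg/L; combined flow 429.0 ML/d.
Applying C = C₀e^(−kt): 32.18 × 0.8270 = 26.62 mg/L.
At the second outfall, C = (429.0·26.62 + 27.00·560.0) / (429.0 + 27.00) = 58.20 mg/L.

58.2 mg/L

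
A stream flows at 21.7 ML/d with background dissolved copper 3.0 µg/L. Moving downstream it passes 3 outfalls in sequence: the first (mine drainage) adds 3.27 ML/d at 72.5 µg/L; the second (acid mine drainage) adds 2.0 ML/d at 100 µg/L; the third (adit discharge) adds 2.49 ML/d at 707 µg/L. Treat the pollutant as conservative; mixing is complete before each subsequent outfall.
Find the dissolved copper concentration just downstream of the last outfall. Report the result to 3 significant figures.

Below outfall 1: Q → 24.97 ML/d, C = (21.70·3.000 + 3.270·72.50)/24.97 = 12.10 µg/L.
Below outfall 2: Q → 26.97 ML/d, C = (24.97·12.10 + 2.000·100.0)/26.97 = 18.62 µg/L.
Below outfall 3: Q → 29.46 ML/d, C = (26.97·18.62 + 2.490·707.0)/29.46 = 76.80 µg/L.

76.8 µg/L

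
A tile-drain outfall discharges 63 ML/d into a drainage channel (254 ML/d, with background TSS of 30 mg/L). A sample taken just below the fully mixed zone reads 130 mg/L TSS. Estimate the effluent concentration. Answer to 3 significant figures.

Mass balance: 254.0·30.00 + 63.00·Cₑ = 317.0·130.0
→ Cₑ = (317.0·130.0 − 254.0·30.00) / 63.00 = 533.2 mg/L.

533 mg/L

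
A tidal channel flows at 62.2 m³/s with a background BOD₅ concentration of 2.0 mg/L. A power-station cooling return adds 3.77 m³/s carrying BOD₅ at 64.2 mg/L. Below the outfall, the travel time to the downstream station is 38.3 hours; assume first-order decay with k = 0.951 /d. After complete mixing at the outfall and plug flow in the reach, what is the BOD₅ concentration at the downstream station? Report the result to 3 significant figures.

Flow-weighted average: C = (62.20·2.000 + 3.770·64.20) / 65.97 = 366.4/65.97 = 5.555 mg/L.
Decay over the reach: 5.555·exp(−kt) = 5.555·0.2192 = 1.218 mg/L.

1.22 mg/L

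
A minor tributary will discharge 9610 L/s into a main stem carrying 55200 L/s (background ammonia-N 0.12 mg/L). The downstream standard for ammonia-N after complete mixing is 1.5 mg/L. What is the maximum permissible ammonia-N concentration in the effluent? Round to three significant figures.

9.43 mg/L

At the limit, (Qr·Cr + Qe·Cₑ)/(Qr + Qe) = 1.5:
Cₑ = (64810·1.5 − 55200·0.1200) / 9610 = 9.427 mg/L.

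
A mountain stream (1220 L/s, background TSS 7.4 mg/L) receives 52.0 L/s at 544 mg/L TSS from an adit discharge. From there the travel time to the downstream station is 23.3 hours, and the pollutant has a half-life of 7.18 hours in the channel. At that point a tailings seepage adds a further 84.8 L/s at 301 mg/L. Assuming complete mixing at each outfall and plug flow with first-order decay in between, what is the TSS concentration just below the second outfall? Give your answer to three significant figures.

Flow-weighted average: C = (1220·7.400 + 52.00·544.0) / 1272 = 37320/1272 = 29.34 mg/L; combined flow 1272 L/s.
Half-life 7.18 h → k = ln 2 / 7.18 = 0.09654 h⁻¹ = 2.317 d⁻¹.
First-order decay: C = 29.34·exp(−k·t) = 29.34·0.1055 = 3.094 mg/L.
Second outfall: C = (1272·3.094 + 84.80·301.0)/1357 = 21.71 mg/L.

21.7 mg/L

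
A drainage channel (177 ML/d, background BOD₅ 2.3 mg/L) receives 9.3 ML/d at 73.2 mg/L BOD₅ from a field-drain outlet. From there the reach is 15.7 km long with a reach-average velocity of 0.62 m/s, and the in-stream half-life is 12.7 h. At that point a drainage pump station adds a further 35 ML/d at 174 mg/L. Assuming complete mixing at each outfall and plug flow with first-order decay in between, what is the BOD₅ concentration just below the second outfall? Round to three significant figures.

30.9 mg/L

Mixed concentration C = ΣQC/ΣQ = (177.0·2.300 + 9.300·73.20) / 186.3 = 1088/186.3 = 5.839 mg/L; combined flow 186.3 ML/d.
Travel time t = 15.7·1000 / 0.62 = 25320 s = 7.034 h.
Half-life 12.7 h → k = ln 2 / 12.7 = 0.05458 h⁻¹ = 1.310 d⁻¹.
After decay, C = 5.839 × e^(−kt) = 5.839 × 0.6812 = 3.978 mg/L.
At the second outfall, C = (186.3·3.978 + 35.00·174.0) / (186.3 + 35.00) = 30.87 mg/L.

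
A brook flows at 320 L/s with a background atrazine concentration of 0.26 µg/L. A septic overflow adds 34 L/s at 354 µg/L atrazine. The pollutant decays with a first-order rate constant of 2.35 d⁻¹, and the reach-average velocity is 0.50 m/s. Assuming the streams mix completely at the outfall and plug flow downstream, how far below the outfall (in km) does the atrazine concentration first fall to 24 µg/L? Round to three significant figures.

6.53 km

Mass balance: C = (320.0·0.2600 + 34.00·354.0) / 354.0 = 12120/354.0 = 34.24 µg/L.
Set 34.24·exp(−k·t) = 24 → t = ln(34.24/24)/k = 13060 s = 3.628 h.
Distance = v·t = 0.50·13060 = 6530 m = 6.530 km.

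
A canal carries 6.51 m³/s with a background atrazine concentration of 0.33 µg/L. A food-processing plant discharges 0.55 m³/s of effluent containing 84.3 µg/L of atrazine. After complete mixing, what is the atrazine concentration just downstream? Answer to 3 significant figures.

6.87 µg/L

Mass balance: C = (6.510·0.3300 + 0.5500·84.30) / 7.060 = 48.51/7.060 = 6.872 µg/L.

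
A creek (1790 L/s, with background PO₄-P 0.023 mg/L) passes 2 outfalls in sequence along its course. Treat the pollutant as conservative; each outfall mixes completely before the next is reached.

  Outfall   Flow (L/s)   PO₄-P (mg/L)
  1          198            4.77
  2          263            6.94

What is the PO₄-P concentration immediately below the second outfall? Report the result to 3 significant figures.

1.25 mg/L

Below outfall 1: Q → 1988 L/s, C = (1790·0.02300 + 198.0·4.770)/1988 = 0.4958 mg/L.
Below outfall 2: Q → 2251 L/s, C = (1988·0.4958 + 263.0·6.940)/2251 = 1.249 mg/L.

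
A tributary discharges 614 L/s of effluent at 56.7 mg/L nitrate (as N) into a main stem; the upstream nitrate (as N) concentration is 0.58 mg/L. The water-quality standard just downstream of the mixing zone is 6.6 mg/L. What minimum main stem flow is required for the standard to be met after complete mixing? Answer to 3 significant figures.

Set C_mix = 6.6: (Q·0.5800 + 614.0·56.70) / (Q + 614.0) = 6.6
→ Q = 614.0·(56.70 − 6.6)/(6.6 − 0.5800) = 5110 L/s.

5110 L/s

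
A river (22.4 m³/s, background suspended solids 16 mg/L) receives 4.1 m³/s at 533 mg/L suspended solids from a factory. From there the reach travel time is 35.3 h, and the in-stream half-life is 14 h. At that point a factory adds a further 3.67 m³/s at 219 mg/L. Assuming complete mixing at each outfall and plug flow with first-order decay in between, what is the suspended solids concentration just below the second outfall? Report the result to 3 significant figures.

41.3 mg/L

Mass balance: C = (22.40·16.00 + 4.100·533.0) / 26.50 = 2544/26.50 = 95.99 mg/L; combined flow 26.50 m³/s.
Half-life 14 h → k = ln 2 / 14 = 0.04951 h⁻¹ = 1.188 d⁻¹.
Applying C = C₀e^(−kt): 95.99 × 0.1742 = 16.72 mg/L.
At the second outfall, C = (26.50·16.72 + 3.670·219.0) / (26.50 + 3.670) = 41.32 mg/L.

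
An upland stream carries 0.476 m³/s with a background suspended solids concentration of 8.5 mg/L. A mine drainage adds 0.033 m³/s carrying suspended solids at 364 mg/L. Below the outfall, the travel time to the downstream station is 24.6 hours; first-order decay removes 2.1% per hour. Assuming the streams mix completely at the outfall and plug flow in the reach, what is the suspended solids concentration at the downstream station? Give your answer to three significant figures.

Flow-weighted average: C = (0.4760·8.500 + 0.03300·364.0) / 0.5090 = 16.06/0.5090 = 31.55 mg/L.
2.1%/h lost → k = −ln(1 − 0.021) = 0.02122 h⁻¹.
Decay over the reach: 31.55·exp(−kt) = 31.55·0.5933 = 18.72 mg/L.

18.7 mg/L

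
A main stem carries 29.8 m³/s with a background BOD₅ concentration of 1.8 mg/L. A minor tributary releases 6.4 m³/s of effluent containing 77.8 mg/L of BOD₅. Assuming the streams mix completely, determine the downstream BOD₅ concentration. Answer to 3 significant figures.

Mixed concentration C = ΣQC/ΣQ = (29.80·1.800 + 6.400·77.80) / 36.20 = 551.6/36.20 = 15.24 mg/L.

15.2 mg/L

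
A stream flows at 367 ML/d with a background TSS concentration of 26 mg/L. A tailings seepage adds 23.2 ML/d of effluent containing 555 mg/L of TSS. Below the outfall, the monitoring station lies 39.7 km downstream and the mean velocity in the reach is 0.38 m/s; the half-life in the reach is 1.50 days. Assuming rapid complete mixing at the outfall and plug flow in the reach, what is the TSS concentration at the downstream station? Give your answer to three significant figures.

Mass balance: C = (367.0·26.00 + 23.20·555.0) / 390.2 = 22420/390.2 = 57.45 mg/L.
Travel time t = 39.7·1000 / 0.38 = 104500 s = 29.02 h.
Half-life 1.50 d → k = ln 2 / 1.50 = 0.4621 d⁻¹.
First-order decay: C = 57.45·exp(−k·t) = 57.45·0.5719 = 32.86 mg/L.

32.9 mg/L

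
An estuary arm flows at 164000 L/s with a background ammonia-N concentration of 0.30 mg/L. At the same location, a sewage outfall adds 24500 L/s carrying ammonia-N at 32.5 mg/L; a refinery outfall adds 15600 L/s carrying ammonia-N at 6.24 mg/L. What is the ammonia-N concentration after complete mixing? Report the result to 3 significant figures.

4.62 mg/L

Flow-weighted average: C = (164000·0.3000 + 24500·32.50 + 15600·6.240) / 204100 = 942800/204100 = 4.619 mg/L.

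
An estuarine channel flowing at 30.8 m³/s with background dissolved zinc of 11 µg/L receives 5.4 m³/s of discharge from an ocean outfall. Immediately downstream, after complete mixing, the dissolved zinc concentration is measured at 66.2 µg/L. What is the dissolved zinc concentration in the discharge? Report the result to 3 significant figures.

381 µg/L

Mass balance: 30.80·11.00 + 5.400·Cₑ = 36.20·66.20
→ Cₑ = (36.20·66.20 − 30.80·11.00) / 5.400 = 381.0 µg/L.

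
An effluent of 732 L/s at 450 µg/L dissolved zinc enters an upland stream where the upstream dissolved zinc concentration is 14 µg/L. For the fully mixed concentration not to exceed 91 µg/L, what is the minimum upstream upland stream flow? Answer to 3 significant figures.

Set C_mix = 91: (Q·14.00 + 732.0·450.0) / (Q + 732.0) = 91
→ Q = 732.0·(450.0 − 91)/(91 − 14.00) = 3413 L/s.

3410 L/s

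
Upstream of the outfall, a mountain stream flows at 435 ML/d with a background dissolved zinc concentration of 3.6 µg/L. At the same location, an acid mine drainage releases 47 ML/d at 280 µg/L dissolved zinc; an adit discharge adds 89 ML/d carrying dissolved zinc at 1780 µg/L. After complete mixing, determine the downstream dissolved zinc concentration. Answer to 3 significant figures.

303 µg/L

Mixed concentration C = ΣQC/ΣQ = (435.0·3.600 + 47.00·280.0 + 89.00·1780) / 571.0 = 173100/571.0 = 303.2 µg/L.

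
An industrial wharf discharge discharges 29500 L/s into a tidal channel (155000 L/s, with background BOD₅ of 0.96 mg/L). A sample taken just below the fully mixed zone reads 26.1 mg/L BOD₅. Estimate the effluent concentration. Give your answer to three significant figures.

Mass balance: 155000·0.9600 + 29500·Cₑ = 184500·26.10
→ Cₑ = (184500·26.10 − 155000·0.9600) / 29500 = 158.2 mg/L.

158 mg/L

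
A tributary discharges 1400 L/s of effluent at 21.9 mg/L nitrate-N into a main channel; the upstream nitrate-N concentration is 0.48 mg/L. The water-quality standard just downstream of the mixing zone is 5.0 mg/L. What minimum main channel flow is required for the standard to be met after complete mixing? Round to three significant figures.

5230 L/s

Set C_mix = 5.0: (Q·0.4800 + 1400·21.90) / (Q + 1400) = 5.0
→ Q = 1400·(21.90 − 5.0)/(5.0 − 0.4800) = 5235 L/s.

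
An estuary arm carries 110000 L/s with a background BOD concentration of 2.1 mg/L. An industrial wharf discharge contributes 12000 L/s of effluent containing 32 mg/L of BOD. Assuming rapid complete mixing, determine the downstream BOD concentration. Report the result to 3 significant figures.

Flow-weighted average: C = (110000·2.100 + 12000·32.00) / 122000 = 615000/122000 = 5.041 mg/L.

5.04 mg/L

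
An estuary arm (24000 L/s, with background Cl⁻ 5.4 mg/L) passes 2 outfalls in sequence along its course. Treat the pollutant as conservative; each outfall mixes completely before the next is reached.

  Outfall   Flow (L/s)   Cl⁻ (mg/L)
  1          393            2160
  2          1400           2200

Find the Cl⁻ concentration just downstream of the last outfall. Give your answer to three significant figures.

157 mg/L

Below outfall 1: Q → 24390 L/s, C = (24000·5.400 + 393.0·2160)/24390 = 40.11 mg/L.
Below outfall 2: Q → 25790 L/s, C = (24390·40.11 + 1400·2200)/25790 = 157.3 mg/L.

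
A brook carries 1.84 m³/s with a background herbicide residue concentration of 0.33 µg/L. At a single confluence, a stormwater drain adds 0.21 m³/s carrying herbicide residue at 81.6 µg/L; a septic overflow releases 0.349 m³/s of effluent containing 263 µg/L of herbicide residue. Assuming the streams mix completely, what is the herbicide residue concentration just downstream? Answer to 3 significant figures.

45.7 µg/L

Flow-weighted average: C = (1.840·0.3300 + 0.2100·81.60 + 0.3490·263.0) / 2.399 = 109.5/2.399 = 45.66 µg/L.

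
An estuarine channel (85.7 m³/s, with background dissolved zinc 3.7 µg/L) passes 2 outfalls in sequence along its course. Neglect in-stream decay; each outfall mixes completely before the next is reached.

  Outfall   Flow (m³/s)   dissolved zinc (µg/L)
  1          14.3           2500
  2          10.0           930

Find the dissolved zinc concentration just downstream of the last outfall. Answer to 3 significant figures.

Below outfall 1: Q → 100.0 m³/s, C = (85.70·3.700 + 14.30·2500)/100.0 = 360.7 µg/L.
Below outfall 2: Q → 110.0 m³/s, C = (100.0·360.7 + 10.00·930.0)/110.0 = 412.4 µg/L.

412 µg/L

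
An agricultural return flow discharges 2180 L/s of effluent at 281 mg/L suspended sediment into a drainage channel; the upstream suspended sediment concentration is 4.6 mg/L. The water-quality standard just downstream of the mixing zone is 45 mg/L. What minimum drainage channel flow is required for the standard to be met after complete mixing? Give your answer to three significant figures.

Set C_mix = 45: (Q·4.600 + 2180·281.0) / (Q + 2180) = 45
→ Q = 2180·(281.0 − 45)/(45 − 4.600) = 12730 L/s.

12700 L/s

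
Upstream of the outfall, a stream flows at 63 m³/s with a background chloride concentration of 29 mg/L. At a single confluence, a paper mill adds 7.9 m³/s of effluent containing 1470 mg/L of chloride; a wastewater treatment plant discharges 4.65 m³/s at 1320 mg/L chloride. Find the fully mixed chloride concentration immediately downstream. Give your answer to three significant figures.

Conservation of mass: C = (63.00·29.00 + 7.900·1470 + 4.650·1320) / 75.55 = 19580/75.55 = 259.1 mg/L.

259 mg/L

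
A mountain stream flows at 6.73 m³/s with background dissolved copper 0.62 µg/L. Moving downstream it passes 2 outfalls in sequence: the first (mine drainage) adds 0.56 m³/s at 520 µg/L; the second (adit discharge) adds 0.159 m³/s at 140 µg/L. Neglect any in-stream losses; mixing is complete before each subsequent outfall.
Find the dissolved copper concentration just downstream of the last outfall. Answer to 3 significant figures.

Outfall 1: combined Q = 7.290 m³/s; C = (6.730·0.6200 + 0.5600·520.0)/7.290 = 40.52 µg/L.
Outfall 2: combined Q = 7.449 m³/s; C = (7.290·40.52 + 0.1590·140.0)/7.449 = 42.64 µg/L.

42.6 µg/L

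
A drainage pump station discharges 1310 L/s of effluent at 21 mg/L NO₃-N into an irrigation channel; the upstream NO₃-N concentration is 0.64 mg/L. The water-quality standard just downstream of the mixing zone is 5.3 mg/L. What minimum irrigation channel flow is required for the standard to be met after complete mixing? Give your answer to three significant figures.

Set C_mix = 5.3: (Q·0.6400 + 1310·21.00) / (Q + 1310) = 5.3
→ Q = 1310·(21.00 − 5.3)/(5.3 − 0.6400) = 4414 L/s.

4410 L/s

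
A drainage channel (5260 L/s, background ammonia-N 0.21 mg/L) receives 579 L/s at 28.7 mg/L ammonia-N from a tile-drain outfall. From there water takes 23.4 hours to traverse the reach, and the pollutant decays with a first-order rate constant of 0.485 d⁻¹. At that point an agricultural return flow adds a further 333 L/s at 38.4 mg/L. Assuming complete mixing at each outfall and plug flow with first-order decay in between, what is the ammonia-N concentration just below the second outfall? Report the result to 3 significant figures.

Mixed concentration C = ΣQC/ΣQ = (5260·0.2100 + 579.0·28.70) / 5839 = 17720/5839 = 3.035 mg/L; combined flow 5839 L/s.
First-order decay: C = 3.035·exp(−k·t) = 3.035·0.6232 = 1.891 mg/L.
Second outfall: C = (5839·1.891 + 333.0·38.40)/6172 = 3.861 mg/L.

3.86 mg/L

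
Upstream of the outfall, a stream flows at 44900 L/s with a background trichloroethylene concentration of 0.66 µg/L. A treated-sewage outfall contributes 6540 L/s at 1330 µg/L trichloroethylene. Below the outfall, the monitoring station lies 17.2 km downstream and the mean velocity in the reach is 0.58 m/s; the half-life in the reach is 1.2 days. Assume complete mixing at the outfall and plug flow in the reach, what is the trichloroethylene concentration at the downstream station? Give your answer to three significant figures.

Mass balance: C = (44900·0.6600 + 6540·1330) / 51440 = 8728000/51440 = 169.7 µg/L.
Travel time t = 17.2·1000 / 0.58 = 29660 s = 8.238 h.
Half-life 1.2 d → k = ln 2 / 1.2 = 0.5776 d⁻¹.
After decay, C = 169.7 × e^(−kt) = 169.7 × 0.8202 = 139.2 µg/L.

139 µg/L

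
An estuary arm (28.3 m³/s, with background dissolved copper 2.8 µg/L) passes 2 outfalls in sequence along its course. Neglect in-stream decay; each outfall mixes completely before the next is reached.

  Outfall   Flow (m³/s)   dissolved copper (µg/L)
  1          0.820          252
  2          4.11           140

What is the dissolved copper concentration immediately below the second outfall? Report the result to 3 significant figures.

25.9 µg/L

After outfall 1: Q = 28.30 + 0.8200 = 29.12 m³/s; C = (28.30·2.800 + 0.8200·252.0)/29.12 = 9.817 µg/L.
After outfall 2: Q = 29.12 + 4.110 = 33.23 m³/s; C = (29.12·9.817 + 4.110·140.0)/33.23 = 25.92 µg/L.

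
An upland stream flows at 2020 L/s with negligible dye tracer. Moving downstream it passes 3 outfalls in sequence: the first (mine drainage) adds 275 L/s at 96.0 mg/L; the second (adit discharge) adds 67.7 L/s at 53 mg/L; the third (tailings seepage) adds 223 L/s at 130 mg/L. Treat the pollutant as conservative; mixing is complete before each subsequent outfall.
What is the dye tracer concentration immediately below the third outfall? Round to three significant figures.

Outfall 1: combined Q = 2295 L/s; C = (2020·0 + 275.0·96.00)/2295 = 11.50 mg/L.
Outfall 2: combined Q = 2363 L/s; C = (2295·11.50 + 67.70·53.00)/2363 = 12.69 mg/L.
Outfall 3: combined Q = 2586 L/s; C = (2363·12.69 + 223.0·130.0)/2586 = 22.81 mg/L.

22.8 mg/L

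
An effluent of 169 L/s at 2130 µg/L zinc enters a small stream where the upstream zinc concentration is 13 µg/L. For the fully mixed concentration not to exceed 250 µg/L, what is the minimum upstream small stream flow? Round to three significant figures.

Set C_mix = 250: (Q·13.00 + 169.0·2130) / (Q + 169.0) = 250
→ Q = 169.0·(2130 − 250)/(250 − 13.00) = 1341 L/s.

1340 L/s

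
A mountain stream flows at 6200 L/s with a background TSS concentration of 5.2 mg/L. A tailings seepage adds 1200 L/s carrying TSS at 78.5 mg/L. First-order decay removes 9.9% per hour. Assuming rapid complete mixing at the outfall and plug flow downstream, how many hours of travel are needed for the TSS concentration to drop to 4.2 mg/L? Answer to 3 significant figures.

After mixing, C = (6200·5.200 + 1200·78.50) / 7400 = 126400/7400 = 17.09 mg/L.
9.9%/h lost → k = −ln(1 − 0.099) = 0.1043 h⁻¹.
17.09·exp(−k·t) = 4.2 → t = ln(17.09/4.2)/k = 48460 s = 13.46 h.

13.5 h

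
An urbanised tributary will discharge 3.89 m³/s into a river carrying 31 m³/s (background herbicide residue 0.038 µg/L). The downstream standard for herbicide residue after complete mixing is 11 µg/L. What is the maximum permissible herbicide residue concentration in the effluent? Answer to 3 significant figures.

At the limit, (Qr·Cr + Qe·Cₑ)/(Qr + Qe) = 11:
Cₑ = (34.89·11 − 31.00·0.03800) / 3.890 = 98.36 µg/L.

98.4 µg/L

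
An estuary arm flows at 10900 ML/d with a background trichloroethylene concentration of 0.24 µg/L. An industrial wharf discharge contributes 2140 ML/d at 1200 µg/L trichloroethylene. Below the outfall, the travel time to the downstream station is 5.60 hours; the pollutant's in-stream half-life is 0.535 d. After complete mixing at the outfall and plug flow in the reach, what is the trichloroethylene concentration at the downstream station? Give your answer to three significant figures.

Mass balance: C = (10900·0.2400 + 2140·1200) / 13040 = 2571000/13040 = 197.1 µg/L.
Half-life 0.535 d → k = ln 2 / 0.535 = 1.296 d⁻¹.
First-order decay: C = 197.1·exp(−k·t) = 197.1·0.7391 = 145.7 µg/L.

146 µg/L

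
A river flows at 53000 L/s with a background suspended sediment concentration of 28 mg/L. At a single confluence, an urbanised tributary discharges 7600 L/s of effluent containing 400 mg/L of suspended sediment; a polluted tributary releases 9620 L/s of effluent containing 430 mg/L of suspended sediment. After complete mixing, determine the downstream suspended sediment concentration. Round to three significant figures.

123 mg/L

After mixing, C = (53000·28.00 + 7600·400.0 + 9620·430.0) / 70220 = 8661000/70220 = 123.3 mg/L.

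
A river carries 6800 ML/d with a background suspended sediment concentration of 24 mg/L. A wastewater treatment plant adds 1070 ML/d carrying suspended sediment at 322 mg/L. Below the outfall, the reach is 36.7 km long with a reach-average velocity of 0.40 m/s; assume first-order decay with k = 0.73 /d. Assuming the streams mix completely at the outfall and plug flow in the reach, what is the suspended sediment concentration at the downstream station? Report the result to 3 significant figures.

29.7 mg/L

Flow-weighted average: C = (6800·24.00 + 1070·322.0) / 7870 = 507700/7870 = 64.52 mg/L.
Travel time t = 36.7·1000 / 0.40 = 91750 s = 25.49 h.
After decay, C = 64.52 × e^(−kt) = 64.52 × 0.4606 = 29.72 mg/L.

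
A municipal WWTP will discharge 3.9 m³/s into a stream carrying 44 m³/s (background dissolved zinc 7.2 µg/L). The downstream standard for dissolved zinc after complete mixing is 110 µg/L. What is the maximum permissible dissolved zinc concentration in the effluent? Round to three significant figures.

At the limit, (Qr·Cr + Qe·Cₑ)/(Qr + Qe) = 110:
Cₑ = (47.90·110 − 44.00·7.200) / 3.900 = 1270 µg/L.

1270 µg/L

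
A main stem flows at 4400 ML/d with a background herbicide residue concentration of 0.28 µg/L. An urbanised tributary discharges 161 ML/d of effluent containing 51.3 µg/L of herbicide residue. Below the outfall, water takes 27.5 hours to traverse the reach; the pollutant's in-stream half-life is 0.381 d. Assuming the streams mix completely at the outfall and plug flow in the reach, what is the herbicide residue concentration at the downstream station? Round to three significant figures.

0.259 µg/L

Mass balance: C = (4400·0.2800 + 161.0·51.30) / 4561 = 9491/4561 = 2.081 µg/L.
Half-life 0.381 d → k = ln 2 / 0.381 = 1.819 d⁻¹.
Decay over the reach: 2.081·exp(−kt) = 2.081·0.1244 = 0.2588 µg/L.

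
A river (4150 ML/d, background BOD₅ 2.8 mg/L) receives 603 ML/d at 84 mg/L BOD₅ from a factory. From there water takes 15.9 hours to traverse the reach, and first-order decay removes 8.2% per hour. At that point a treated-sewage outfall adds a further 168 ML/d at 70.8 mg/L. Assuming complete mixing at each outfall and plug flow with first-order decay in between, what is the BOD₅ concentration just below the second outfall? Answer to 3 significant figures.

5.66 mg/L

Mass balance: C = (4150·2.800 + 603.0·84.00) / 4753 = 62270/4753 = 13.10 mg/L; combined flow 4753 ML/d.
8.2%/h lost → k = −ln(1 − 0.082) = 0.08556 h⁻¹.
After decay, C = 13.10 × e^(−kt) = 13.10 × 0.2566 = 3.361 mg/L.
Second outfall: C = (4753·3.361 + 168.0·70.80)/4921 = 5.664 mg/L.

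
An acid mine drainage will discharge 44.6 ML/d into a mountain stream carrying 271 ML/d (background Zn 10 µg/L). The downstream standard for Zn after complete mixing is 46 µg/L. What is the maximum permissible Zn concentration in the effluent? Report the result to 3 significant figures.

At the limit, (Qr·Cr + Qe·Cₑ)/(Qr + Qe) = 46:
Cₑ = (315.6·46 − 271.0·10.00) / 44.60 = 264.7 µg/L.

265 µg/L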